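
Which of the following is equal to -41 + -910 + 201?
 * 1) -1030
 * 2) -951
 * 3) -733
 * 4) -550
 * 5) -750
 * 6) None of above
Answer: 5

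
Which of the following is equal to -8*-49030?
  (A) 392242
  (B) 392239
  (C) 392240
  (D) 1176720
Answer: C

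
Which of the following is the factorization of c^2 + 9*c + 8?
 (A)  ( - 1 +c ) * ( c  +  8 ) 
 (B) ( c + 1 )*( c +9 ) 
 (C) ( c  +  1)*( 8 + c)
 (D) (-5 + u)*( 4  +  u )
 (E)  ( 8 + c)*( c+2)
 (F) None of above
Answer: C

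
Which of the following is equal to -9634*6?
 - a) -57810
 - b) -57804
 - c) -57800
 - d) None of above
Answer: b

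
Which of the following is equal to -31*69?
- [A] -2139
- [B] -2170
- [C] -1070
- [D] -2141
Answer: A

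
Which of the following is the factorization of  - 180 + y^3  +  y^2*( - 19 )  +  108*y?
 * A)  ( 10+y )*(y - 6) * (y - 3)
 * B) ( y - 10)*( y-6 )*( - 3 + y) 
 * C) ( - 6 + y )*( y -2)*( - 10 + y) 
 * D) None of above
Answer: B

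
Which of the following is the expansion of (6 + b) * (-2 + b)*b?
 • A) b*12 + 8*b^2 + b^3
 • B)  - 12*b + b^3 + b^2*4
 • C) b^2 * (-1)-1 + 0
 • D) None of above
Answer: B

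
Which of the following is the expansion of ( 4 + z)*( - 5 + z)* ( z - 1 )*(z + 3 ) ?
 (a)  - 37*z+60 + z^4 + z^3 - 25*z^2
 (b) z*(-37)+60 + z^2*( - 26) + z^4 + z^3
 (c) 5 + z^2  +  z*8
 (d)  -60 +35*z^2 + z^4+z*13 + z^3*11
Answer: a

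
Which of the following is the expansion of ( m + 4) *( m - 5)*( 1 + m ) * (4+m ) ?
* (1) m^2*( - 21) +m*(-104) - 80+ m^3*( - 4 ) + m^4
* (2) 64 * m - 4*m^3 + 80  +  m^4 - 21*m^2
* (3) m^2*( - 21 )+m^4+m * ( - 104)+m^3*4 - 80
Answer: 3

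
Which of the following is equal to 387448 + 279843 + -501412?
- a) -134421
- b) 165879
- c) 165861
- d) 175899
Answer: b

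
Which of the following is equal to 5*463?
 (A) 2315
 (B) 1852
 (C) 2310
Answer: A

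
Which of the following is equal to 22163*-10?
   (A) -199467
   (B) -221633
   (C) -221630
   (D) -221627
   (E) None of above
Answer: C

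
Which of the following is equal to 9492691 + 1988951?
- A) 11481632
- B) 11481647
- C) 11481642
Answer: C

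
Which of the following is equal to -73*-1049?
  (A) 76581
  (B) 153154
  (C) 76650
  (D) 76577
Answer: D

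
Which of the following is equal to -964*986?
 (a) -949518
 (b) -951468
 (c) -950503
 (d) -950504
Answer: d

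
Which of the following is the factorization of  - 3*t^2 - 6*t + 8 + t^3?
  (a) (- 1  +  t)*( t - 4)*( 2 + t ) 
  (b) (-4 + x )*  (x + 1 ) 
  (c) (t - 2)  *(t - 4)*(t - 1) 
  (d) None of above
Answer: a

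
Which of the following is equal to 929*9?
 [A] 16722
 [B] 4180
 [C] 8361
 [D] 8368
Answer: C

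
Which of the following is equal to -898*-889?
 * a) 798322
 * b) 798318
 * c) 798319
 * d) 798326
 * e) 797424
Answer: a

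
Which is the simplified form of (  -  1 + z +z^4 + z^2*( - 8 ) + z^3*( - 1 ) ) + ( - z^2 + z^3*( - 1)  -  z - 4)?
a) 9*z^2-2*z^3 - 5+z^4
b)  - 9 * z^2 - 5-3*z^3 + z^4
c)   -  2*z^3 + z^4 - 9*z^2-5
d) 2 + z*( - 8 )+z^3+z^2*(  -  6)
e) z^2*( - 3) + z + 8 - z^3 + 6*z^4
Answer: c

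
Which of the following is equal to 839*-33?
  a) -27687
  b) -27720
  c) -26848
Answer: a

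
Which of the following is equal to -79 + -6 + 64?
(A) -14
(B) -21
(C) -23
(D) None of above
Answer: B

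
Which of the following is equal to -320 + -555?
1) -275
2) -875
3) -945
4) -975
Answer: 2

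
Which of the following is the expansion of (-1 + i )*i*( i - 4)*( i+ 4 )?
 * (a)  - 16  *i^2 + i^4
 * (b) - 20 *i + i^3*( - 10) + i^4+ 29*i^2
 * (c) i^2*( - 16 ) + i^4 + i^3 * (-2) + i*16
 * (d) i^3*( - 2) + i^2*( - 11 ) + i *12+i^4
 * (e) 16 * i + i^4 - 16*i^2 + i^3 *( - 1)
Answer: e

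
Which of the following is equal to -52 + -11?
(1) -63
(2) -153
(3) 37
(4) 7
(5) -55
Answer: 1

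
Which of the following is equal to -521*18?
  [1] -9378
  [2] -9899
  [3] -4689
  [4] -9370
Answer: 1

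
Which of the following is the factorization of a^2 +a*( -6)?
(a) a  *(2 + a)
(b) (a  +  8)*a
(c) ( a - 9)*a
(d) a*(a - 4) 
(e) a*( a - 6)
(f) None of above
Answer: e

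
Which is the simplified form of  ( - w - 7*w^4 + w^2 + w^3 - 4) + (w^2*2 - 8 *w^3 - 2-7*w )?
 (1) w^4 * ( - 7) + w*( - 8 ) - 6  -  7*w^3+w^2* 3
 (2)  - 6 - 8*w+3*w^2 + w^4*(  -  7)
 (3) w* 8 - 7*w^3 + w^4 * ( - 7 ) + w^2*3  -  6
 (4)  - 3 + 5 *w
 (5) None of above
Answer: 1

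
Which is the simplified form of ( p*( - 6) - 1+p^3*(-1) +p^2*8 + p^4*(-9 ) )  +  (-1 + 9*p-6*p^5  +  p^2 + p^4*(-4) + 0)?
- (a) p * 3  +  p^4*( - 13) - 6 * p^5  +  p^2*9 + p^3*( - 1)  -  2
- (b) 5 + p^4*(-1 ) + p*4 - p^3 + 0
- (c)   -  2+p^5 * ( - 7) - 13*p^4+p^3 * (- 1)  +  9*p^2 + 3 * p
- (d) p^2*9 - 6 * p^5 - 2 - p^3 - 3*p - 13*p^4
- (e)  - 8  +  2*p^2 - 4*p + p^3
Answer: a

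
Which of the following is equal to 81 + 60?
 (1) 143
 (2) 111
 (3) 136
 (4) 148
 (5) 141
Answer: 5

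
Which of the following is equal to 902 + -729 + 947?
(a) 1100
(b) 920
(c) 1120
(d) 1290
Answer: c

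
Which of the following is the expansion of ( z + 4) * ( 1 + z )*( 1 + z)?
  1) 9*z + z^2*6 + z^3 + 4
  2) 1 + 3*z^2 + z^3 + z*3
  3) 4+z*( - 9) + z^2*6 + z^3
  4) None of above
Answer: 1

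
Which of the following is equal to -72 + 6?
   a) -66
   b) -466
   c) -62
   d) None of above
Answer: a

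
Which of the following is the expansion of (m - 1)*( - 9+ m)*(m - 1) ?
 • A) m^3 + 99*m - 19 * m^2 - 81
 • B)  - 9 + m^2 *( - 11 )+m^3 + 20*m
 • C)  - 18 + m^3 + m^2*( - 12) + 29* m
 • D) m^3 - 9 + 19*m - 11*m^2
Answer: D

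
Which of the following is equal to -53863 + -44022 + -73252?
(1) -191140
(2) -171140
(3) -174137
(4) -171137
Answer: 4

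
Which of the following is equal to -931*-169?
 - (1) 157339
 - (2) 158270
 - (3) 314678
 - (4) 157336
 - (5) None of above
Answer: 1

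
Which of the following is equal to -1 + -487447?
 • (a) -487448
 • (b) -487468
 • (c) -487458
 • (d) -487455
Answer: a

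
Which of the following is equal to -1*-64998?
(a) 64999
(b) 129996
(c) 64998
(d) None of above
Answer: c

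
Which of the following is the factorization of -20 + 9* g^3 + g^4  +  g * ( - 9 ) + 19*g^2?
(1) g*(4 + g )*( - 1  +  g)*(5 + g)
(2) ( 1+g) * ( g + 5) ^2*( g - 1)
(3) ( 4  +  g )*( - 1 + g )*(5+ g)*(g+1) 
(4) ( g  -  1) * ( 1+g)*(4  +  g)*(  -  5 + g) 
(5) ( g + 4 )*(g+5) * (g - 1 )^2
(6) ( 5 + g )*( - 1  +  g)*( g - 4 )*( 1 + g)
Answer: 3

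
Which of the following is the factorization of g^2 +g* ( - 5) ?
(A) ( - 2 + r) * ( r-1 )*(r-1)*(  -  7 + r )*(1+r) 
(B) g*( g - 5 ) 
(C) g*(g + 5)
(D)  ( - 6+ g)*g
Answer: B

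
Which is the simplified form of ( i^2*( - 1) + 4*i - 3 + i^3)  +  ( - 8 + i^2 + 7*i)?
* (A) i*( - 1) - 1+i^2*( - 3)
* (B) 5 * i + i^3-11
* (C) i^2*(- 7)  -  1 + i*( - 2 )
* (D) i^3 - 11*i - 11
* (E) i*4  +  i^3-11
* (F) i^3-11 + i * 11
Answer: F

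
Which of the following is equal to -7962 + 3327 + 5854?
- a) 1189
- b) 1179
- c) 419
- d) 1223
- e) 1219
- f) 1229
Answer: e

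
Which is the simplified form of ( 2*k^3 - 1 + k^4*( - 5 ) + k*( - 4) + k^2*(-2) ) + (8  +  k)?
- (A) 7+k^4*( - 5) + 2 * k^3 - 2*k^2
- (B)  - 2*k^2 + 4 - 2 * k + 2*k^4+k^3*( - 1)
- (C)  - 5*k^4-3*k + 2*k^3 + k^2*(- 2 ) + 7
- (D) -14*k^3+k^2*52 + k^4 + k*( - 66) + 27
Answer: C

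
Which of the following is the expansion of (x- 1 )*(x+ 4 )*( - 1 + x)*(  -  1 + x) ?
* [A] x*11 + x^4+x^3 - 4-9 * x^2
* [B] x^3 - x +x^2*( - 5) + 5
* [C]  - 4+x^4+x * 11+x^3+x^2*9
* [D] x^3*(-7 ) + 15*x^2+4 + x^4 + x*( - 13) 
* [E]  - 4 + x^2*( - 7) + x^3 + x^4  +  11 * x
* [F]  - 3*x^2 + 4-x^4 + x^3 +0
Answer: A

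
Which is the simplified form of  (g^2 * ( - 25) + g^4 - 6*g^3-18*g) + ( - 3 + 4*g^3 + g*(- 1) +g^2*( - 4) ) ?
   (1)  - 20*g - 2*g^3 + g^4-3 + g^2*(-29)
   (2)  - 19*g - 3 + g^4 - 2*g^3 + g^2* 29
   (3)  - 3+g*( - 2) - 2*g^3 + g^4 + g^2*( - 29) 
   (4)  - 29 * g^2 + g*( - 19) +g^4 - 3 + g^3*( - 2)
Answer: 4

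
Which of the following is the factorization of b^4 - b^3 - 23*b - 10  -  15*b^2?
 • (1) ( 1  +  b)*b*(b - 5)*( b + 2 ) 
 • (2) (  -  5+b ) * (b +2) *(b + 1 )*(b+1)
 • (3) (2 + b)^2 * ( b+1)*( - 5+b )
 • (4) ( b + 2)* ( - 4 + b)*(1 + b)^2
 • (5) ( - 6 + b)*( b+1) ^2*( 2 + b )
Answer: 2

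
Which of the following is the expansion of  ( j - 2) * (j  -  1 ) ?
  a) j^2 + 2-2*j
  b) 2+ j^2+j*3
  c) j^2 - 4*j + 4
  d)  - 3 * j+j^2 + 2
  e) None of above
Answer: d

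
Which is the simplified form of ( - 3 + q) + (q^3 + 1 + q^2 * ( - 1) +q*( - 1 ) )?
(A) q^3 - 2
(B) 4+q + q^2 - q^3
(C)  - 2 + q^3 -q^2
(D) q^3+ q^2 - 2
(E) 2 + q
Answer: C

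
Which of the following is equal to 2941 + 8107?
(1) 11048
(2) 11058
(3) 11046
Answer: 1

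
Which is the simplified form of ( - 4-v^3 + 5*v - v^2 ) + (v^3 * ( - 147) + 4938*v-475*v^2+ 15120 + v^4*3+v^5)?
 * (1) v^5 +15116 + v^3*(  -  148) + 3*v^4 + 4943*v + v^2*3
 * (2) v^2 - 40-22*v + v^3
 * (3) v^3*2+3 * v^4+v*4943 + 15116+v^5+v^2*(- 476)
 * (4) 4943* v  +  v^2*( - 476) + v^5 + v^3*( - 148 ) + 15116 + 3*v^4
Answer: 4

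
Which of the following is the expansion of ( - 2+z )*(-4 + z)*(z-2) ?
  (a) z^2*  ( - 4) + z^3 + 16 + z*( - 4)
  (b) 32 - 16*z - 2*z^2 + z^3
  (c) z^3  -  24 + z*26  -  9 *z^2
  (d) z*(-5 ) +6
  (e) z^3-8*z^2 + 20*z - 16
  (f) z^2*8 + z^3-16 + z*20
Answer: e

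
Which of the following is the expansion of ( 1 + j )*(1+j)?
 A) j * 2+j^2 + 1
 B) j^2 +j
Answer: A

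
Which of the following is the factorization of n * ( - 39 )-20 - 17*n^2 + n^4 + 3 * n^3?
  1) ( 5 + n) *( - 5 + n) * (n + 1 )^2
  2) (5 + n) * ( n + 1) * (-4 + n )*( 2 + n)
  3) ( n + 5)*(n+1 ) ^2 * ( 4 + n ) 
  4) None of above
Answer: 4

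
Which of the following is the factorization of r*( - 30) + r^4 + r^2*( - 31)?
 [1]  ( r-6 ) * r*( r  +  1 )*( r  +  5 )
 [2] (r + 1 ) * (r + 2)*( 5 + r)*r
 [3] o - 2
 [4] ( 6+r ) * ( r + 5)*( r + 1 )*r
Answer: 1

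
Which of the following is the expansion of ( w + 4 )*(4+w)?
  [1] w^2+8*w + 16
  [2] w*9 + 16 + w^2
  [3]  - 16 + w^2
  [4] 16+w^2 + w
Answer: 1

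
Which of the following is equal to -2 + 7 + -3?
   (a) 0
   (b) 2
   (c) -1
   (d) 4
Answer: b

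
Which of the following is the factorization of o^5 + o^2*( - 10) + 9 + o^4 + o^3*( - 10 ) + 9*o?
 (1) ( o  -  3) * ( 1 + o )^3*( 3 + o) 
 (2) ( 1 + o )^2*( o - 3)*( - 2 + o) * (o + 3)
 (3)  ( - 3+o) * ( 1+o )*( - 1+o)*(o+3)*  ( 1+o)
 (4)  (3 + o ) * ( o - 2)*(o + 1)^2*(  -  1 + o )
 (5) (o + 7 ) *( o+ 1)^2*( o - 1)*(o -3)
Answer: 3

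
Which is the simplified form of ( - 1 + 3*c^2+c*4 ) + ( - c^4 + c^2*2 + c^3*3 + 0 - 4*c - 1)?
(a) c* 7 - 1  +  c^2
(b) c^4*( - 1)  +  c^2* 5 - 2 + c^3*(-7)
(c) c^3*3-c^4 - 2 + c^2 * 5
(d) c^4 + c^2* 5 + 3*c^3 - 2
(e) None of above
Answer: c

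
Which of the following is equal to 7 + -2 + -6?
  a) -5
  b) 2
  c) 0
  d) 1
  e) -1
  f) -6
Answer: e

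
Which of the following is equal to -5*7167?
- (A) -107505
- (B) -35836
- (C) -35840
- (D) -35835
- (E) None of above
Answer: D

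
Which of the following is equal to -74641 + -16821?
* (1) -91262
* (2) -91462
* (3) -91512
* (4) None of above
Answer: 2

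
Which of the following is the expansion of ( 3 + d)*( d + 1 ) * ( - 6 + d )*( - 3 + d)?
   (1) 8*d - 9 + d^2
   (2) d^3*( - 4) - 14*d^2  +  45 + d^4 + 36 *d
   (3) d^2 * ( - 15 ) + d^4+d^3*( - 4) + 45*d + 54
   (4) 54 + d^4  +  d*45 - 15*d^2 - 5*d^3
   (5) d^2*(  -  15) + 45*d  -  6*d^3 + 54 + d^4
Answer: 4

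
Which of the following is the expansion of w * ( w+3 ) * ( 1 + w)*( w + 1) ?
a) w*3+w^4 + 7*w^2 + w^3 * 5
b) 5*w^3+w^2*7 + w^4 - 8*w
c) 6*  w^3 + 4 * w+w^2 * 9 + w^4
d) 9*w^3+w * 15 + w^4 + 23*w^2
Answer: a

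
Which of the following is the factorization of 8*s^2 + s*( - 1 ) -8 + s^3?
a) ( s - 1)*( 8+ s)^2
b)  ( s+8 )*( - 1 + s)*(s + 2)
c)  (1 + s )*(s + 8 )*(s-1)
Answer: c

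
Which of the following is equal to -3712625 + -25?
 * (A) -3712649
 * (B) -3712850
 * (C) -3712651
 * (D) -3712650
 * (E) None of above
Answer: D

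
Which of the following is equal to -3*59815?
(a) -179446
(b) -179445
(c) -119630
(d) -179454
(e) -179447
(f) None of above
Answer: b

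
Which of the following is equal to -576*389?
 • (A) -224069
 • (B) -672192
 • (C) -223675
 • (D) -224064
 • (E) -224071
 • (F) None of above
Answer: D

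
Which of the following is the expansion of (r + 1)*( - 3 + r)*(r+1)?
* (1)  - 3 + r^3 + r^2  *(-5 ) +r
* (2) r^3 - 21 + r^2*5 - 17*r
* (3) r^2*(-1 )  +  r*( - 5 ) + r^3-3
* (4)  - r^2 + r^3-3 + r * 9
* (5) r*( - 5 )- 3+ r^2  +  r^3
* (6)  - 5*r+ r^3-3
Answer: 3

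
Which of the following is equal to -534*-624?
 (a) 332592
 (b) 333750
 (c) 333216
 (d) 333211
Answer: c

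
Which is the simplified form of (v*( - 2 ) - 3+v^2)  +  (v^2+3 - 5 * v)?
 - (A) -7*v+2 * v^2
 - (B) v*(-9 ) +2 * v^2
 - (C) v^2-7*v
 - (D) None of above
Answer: A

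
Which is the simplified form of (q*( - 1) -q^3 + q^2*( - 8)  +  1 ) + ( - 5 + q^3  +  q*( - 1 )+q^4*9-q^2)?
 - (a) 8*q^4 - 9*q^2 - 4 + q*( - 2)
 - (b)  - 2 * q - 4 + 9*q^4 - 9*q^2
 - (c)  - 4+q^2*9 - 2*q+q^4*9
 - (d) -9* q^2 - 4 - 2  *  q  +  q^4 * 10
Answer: b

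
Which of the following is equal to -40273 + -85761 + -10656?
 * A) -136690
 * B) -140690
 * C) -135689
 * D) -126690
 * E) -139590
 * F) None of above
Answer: A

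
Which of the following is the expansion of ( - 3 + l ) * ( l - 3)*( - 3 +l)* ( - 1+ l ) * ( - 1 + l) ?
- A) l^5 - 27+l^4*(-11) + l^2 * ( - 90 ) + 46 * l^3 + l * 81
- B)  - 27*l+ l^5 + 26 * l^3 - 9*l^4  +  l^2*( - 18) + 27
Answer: A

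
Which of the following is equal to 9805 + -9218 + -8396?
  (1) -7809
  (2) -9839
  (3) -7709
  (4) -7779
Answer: 1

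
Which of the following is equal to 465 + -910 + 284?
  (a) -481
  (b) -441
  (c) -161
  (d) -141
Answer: c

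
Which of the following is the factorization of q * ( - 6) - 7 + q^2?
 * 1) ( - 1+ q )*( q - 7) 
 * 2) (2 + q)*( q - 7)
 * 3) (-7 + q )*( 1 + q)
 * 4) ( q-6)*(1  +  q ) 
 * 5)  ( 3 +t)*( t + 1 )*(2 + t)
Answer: 3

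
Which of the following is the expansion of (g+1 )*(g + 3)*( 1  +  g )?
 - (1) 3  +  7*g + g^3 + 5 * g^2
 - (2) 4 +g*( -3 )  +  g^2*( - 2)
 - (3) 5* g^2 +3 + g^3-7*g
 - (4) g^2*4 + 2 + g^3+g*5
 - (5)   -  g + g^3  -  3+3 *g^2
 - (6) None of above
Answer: 1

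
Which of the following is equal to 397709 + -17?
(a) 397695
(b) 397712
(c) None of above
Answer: c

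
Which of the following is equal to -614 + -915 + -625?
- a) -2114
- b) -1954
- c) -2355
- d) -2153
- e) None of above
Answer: e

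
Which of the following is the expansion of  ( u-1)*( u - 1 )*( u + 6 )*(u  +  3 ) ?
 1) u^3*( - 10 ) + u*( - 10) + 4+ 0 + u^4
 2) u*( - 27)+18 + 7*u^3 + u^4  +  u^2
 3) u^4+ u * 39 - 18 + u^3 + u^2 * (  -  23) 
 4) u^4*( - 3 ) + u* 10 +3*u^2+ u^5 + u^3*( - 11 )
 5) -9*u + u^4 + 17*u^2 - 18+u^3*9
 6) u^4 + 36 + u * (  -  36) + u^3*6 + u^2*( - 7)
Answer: 2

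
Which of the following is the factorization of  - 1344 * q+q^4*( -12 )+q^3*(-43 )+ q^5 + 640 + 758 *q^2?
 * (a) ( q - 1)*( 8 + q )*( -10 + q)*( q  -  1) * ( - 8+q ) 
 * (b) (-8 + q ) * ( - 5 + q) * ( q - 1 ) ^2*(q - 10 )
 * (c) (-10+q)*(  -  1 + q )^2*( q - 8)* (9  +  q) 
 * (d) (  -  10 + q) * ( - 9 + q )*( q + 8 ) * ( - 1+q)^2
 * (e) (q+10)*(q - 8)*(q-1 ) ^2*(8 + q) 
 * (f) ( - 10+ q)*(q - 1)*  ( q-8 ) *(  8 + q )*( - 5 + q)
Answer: a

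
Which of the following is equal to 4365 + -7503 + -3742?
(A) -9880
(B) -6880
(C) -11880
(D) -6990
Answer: B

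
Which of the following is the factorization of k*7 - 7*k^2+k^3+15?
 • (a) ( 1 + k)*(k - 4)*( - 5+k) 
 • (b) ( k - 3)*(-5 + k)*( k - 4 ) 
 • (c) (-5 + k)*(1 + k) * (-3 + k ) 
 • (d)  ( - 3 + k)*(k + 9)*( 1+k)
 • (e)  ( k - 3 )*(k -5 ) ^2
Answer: c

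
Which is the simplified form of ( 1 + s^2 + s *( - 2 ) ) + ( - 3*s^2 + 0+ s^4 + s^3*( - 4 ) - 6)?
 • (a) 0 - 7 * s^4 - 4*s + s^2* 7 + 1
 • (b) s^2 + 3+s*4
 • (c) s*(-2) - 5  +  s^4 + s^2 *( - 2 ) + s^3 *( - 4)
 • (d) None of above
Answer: c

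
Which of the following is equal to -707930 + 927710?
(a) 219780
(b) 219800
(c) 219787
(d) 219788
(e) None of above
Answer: a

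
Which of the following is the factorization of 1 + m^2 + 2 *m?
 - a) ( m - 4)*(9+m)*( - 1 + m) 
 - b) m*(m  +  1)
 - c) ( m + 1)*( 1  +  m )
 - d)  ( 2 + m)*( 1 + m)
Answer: c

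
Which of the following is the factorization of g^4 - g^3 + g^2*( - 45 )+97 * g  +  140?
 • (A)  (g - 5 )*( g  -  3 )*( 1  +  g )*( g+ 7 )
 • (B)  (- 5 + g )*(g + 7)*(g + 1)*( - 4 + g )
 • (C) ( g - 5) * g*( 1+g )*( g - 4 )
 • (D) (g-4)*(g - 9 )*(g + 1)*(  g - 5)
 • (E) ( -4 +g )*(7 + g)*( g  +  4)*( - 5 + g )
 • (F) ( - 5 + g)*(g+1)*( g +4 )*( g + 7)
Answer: B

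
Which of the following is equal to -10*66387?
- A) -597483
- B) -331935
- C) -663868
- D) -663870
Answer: D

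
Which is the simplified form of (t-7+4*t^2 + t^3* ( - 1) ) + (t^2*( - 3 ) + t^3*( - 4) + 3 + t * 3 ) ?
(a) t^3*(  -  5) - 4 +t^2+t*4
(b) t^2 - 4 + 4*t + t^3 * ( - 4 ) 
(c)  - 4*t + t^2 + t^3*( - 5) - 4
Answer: a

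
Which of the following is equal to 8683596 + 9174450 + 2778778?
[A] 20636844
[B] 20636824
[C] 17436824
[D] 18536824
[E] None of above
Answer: B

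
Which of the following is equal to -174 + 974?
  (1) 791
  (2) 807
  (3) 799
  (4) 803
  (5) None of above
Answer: 5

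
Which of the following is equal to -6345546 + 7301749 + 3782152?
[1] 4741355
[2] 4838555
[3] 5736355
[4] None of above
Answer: 4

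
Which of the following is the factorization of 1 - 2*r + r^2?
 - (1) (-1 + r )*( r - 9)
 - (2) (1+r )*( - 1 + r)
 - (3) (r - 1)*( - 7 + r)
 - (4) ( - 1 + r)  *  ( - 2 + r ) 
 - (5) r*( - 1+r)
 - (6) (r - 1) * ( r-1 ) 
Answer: 6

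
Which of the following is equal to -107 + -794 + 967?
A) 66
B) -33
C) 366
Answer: A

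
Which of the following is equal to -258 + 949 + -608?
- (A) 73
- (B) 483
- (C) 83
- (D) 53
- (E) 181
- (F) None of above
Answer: C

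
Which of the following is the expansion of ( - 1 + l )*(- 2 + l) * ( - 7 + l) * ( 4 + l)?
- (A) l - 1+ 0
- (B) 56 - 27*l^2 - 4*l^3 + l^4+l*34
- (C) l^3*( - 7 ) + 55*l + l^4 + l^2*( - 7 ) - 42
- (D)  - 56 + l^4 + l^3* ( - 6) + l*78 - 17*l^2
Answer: D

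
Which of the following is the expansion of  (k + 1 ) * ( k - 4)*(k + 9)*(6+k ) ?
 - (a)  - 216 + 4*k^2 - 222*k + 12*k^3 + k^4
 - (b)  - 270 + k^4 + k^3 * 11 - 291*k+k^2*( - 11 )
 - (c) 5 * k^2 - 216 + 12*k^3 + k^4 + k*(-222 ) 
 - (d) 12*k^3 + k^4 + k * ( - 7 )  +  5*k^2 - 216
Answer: c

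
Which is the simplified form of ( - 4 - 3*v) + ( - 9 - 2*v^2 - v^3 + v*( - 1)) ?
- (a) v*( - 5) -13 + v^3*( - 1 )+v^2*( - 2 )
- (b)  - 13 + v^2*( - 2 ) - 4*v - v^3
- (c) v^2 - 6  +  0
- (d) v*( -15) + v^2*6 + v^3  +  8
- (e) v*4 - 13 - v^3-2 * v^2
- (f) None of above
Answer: b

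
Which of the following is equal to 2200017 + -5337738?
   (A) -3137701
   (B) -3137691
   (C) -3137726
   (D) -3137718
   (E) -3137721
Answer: E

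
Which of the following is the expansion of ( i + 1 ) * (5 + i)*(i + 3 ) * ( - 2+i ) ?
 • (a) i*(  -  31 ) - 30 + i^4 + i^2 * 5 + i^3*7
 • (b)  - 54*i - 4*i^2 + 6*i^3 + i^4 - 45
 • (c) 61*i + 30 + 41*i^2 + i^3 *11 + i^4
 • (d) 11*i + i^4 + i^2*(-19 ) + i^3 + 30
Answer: a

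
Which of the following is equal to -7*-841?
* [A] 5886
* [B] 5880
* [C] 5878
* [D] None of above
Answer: D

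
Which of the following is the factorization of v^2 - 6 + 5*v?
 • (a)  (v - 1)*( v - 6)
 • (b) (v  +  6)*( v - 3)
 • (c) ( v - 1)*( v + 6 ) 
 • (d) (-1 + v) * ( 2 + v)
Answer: c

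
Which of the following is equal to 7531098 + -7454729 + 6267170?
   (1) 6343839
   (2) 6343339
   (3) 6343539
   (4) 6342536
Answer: 3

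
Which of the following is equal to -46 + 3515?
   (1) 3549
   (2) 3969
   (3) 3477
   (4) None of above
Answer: 4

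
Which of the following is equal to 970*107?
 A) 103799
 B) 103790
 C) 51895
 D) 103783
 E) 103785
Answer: B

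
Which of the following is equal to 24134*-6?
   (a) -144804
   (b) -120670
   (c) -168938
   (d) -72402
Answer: a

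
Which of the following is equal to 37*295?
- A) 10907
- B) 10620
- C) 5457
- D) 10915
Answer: D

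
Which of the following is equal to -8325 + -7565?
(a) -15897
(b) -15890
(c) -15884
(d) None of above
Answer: b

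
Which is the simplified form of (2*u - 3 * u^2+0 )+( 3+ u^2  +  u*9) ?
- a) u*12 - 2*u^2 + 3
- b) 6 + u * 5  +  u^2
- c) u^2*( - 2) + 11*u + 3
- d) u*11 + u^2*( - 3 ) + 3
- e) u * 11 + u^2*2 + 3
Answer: c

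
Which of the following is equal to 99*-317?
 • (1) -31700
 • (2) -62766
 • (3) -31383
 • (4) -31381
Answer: 3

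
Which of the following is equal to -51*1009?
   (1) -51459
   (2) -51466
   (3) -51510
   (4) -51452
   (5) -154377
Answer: 1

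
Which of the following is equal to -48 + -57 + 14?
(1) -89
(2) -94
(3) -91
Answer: 3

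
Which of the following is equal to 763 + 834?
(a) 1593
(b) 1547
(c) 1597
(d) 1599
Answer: c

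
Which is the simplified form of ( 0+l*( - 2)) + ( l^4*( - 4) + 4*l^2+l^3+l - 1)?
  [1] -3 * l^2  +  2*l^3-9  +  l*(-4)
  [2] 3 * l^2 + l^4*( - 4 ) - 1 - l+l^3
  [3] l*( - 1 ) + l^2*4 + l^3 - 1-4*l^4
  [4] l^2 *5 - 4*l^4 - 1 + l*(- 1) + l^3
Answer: 3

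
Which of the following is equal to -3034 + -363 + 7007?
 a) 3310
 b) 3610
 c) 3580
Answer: b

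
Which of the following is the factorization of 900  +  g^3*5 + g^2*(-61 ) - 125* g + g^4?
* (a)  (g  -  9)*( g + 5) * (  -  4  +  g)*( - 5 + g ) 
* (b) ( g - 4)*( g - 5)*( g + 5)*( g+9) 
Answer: b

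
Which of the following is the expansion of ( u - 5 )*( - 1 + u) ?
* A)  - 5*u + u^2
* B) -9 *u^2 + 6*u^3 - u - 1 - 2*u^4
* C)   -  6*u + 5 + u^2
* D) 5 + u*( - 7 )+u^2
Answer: C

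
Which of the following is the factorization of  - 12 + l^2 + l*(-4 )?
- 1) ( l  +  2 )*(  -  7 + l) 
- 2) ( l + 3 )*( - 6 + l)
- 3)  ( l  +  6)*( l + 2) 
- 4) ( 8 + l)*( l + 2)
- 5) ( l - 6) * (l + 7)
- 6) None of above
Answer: 6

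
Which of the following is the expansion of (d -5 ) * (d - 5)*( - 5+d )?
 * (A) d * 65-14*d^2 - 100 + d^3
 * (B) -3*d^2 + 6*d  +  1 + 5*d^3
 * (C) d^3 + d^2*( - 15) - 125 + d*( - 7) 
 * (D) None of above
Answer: D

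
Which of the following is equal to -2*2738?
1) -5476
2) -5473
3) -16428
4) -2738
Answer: 1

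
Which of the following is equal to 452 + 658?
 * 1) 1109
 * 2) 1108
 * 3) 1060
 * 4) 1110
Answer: 4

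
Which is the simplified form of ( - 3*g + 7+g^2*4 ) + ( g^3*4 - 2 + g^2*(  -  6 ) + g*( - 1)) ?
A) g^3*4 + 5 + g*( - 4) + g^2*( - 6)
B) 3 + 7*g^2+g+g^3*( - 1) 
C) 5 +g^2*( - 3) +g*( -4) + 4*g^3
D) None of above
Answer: D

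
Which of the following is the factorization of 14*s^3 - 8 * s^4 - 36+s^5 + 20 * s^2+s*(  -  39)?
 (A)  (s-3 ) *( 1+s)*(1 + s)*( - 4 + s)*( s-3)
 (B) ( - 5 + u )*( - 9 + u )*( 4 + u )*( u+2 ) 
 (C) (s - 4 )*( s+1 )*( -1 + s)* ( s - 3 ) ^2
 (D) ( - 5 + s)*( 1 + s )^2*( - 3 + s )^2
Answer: A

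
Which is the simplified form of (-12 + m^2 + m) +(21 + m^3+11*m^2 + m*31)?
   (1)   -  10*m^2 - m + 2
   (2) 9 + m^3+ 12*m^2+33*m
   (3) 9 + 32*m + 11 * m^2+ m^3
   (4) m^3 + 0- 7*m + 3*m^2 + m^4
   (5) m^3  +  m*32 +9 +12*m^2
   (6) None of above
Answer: 5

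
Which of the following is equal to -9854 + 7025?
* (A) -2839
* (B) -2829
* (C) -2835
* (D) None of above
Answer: B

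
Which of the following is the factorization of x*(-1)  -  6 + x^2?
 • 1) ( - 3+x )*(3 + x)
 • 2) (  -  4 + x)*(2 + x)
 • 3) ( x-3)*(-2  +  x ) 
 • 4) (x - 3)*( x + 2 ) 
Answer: 4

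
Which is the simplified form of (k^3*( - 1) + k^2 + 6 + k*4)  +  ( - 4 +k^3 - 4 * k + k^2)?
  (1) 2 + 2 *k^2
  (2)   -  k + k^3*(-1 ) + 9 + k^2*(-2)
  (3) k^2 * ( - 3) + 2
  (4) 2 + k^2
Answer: 1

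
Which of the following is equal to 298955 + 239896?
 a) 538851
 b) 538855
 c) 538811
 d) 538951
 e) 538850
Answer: a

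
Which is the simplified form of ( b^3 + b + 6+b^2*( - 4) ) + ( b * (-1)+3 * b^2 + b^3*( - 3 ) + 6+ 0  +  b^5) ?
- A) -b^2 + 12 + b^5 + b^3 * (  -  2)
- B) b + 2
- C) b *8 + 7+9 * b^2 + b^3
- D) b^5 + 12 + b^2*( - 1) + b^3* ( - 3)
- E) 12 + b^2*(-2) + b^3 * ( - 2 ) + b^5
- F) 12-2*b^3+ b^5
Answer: A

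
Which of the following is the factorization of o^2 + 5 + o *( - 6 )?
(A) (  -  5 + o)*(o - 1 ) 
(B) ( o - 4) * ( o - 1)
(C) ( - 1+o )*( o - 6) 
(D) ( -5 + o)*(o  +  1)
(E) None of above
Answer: A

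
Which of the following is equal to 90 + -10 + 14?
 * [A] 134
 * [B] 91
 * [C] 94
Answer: C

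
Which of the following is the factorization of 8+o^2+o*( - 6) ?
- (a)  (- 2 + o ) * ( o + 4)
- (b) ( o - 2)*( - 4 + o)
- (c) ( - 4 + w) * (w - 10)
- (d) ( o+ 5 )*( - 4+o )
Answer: b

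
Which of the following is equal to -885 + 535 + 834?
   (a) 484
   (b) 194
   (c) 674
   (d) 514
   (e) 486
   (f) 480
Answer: a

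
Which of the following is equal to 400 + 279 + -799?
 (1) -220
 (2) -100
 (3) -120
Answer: 3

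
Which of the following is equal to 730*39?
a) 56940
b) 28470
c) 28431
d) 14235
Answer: b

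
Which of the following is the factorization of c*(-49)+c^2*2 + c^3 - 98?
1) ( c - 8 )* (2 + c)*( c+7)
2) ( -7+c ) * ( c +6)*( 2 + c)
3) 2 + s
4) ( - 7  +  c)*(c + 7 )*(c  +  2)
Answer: 4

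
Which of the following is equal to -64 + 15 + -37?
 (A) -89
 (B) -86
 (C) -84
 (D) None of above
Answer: B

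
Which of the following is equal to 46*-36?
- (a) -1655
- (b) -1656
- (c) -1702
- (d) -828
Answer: b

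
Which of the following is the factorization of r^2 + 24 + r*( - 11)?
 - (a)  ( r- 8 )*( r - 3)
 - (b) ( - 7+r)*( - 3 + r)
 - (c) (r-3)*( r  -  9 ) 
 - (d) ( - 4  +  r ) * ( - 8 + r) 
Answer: a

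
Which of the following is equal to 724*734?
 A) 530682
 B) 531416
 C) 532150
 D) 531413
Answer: B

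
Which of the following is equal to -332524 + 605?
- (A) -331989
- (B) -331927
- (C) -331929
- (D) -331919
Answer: D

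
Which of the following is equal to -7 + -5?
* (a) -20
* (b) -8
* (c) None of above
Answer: c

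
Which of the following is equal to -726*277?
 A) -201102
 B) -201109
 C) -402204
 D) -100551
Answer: A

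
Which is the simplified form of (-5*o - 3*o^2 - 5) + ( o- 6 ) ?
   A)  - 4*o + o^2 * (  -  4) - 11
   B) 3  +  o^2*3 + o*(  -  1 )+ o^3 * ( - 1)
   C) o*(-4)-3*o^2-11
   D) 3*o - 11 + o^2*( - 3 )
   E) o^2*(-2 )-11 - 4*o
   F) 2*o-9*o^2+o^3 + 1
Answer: C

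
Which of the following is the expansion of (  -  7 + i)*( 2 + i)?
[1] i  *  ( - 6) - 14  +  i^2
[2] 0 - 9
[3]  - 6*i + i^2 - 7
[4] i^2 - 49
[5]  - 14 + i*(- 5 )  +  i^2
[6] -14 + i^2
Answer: 5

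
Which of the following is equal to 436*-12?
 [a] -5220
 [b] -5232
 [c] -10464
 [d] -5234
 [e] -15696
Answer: b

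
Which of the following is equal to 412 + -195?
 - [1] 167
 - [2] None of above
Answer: 2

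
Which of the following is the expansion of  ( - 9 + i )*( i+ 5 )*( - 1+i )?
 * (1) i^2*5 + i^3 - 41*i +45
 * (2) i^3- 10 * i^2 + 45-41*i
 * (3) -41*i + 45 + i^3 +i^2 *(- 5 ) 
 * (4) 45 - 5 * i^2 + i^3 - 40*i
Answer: 3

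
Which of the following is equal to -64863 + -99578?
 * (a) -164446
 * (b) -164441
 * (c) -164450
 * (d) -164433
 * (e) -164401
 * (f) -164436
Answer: b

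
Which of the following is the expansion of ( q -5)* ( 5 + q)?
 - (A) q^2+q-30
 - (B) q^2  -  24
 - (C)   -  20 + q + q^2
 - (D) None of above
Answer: D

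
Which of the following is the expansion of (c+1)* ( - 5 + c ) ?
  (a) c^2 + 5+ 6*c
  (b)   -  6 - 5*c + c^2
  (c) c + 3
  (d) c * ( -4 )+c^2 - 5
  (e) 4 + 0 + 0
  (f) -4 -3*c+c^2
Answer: d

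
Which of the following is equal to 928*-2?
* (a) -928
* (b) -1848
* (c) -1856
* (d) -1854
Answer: c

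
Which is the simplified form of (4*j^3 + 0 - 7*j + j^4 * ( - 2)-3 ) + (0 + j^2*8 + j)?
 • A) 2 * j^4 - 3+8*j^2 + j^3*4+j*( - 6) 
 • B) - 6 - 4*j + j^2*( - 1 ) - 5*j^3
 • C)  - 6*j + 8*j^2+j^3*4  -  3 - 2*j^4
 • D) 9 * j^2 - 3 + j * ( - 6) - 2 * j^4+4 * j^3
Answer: C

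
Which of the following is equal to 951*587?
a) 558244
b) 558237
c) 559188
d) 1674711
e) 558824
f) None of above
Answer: b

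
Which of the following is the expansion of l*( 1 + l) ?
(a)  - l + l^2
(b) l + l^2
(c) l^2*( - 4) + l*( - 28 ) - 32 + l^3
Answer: b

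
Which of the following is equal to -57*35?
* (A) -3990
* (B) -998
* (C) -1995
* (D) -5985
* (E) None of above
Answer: C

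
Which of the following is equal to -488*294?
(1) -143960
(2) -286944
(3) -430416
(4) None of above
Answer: 4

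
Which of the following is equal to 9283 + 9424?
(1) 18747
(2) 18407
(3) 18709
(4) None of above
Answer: 4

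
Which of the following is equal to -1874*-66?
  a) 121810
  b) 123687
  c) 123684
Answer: c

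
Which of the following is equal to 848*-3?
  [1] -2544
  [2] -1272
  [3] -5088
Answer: 1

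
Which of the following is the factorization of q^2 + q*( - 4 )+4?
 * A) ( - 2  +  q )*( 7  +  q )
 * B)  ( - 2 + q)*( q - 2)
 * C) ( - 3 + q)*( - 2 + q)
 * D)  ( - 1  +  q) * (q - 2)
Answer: B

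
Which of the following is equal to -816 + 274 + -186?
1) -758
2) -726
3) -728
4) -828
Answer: 3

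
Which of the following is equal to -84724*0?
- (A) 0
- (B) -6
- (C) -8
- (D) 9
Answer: A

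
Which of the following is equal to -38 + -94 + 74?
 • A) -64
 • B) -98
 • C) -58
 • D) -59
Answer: C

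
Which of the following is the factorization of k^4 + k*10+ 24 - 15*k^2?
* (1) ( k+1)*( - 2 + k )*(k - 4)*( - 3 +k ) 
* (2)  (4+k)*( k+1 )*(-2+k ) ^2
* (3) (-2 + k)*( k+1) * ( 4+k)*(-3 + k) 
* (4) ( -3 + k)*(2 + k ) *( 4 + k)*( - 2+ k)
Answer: 3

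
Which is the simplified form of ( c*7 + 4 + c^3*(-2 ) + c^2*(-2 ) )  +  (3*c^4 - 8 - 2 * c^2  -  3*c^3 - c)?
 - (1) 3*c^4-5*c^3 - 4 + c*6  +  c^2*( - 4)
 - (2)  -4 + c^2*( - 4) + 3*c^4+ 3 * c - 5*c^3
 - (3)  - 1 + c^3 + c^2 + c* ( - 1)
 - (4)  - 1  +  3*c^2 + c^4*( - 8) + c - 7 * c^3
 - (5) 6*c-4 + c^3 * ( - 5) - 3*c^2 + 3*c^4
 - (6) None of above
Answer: 1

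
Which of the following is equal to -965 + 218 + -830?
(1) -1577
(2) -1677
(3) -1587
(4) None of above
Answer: 1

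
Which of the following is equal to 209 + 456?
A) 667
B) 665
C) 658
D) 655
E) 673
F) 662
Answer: B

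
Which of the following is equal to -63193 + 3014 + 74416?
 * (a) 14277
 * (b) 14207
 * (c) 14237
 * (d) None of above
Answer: c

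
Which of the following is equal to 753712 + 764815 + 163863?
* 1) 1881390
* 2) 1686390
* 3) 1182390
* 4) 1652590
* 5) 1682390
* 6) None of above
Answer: 5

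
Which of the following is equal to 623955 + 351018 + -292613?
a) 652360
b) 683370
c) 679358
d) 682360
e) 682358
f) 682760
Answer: d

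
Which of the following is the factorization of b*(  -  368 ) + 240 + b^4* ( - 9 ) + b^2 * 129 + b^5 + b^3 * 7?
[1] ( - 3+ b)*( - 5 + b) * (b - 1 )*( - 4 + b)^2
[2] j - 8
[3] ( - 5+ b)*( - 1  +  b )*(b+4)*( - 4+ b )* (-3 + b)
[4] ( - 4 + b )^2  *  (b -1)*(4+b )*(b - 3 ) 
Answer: 3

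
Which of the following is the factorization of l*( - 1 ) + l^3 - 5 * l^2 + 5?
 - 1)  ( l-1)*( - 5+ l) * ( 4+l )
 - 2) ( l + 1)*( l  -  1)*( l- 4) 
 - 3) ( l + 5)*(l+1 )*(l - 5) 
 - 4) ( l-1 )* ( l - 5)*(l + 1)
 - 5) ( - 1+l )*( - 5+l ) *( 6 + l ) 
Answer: 4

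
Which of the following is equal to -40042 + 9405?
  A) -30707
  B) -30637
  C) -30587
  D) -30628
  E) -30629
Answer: B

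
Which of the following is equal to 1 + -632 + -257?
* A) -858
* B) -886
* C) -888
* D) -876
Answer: C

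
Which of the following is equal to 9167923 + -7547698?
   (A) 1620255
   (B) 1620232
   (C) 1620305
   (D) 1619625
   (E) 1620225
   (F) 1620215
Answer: E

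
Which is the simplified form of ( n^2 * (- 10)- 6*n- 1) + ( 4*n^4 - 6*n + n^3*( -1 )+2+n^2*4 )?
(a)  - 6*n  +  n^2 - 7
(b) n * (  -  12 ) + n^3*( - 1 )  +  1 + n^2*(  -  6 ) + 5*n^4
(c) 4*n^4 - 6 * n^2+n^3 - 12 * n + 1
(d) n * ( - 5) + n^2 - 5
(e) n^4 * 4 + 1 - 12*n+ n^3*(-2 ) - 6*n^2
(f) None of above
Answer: f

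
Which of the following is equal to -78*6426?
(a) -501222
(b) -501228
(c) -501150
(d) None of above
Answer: b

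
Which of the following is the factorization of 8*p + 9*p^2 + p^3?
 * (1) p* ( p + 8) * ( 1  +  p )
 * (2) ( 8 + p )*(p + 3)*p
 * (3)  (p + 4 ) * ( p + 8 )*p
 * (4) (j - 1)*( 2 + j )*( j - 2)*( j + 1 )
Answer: 1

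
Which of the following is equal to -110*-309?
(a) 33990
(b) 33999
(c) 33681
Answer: a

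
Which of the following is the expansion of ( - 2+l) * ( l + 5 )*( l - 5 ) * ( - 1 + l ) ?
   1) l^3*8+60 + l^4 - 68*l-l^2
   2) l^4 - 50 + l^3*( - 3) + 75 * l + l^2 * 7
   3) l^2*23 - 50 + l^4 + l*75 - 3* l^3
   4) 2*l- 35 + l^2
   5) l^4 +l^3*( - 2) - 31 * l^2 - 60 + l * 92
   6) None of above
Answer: 6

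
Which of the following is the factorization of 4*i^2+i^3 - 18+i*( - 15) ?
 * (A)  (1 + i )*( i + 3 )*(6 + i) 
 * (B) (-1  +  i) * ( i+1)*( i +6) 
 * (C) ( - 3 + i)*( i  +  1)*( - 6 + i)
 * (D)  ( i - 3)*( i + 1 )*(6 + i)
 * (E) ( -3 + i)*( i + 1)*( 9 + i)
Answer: D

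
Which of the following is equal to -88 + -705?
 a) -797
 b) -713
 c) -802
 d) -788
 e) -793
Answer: e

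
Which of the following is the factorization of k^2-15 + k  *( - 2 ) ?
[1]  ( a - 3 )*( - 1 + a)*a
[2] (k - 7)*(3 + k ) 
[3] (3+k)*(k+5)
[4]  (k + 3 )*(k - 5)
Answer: 4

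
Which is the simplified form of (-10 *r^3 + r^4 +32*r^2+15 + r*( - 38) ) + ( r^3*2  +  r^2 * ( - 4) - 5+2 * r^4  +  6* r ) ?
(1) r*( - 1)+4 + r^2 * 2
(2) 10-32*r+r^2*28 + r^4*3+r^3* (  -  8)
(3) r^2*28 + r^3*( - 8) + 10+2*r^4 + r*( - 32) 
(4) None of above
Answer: 2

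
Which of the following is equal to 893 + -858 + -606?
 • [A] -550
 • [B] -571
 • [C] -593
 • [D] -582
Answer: B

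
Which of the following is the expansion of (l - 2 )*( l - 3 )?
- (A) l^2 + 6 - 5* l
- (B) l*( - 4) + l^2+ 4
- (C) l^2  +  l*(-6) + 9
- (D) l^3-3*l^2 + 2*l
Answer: A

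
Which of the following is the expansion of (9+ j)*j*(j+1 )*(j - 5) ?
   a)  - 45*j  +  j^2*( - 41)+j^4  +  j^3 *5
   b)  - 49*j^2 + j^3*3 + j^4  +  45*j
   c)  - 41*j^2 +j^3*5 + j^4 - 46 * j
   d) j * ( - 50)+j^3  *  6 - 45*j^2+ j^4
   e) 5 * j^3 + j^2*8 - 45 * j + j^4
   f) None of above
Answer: a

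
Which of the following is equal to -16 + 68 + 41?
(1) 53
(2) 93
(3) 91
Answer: 2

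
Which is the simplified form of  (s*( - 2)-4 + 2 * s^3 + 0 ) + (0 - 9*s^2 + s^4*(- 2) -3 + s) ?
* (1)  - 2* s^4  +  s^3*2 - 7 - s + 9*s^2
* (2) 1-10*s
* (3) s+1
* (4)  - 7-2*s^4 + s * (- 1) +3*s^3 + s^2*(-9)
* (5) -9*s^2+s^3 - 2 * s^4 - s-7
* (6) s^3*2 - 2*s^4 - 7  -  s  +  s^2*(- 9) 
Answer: 6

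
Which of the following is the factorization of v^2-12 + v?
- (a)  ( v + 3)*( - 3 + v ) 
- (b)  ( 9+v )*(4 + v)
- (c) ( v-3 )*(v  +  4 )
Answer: c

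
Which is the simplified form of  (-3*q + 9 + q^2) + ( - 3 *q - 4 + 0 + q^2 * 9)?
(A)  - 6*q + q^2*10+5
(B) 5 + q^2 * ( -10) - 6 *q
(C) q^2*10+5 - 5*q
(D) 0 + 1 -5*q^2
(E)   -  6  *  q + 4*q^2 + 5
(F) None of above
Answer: A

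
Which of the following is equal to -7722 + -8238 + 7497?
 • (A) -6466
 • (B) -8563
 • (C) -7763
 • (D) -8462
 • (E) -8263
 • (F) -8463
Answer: F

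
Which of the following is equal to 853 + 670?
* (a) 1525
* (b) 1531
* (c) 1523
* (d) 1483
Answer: c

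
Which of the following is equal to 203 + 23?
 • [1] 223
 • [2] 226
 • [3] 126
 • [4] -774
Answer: 2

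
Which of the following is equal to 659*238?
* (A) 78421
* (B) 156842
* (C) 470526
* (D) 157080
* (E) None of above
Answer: B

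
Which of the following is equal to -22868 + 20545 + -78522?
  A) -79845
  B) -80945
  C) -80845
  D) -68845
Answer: C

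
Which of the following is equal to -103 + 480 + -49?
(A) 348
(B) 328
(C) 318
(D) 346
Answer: B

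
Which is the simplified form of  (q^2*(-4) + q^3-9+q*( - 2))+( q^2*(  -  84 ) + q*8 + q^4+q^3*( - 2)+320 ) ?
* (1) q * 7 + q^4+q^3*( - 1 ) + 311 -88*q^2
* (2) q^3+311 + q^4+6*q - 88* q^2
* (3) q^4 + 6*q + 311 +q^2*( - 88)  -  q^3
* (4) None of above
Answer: 3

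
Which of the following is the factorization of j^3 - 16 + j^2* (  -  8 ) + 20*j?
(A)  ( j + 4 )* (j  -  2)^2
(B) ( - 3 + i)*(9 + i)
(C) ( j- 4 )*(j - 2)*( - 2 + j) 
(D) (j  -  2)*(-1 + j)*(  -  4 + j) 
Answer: C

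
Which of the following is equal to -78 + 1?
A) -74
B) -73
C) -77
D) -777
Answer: C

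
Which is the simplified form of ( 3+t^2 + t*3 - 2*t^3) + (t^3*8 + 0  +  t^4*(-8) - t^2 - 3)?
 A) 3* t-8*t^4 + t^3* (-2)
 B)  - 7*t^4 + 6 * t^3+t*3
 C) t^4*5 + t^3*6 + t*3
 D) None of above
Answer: D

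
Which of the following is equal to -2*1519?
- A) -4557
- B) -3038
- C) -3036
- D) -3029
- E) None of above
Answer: B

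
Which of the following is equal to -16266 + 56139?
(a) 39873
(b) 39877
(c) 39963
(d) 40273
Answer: a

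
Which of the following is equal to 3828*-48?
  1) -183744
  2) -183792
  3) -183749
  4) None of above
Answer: 1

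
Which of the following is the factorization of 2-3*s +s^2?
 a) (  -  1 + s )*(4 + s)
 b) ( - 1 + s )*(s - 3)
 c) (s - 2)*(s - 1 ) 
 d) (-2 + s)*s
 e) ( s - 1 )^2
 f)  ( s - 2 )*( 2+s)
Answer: c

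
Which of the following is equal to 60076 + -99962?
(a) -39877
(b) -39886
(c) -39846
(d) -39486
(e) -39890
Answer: b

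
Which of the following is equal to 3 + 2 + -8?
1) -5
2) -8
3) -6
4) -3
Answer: 4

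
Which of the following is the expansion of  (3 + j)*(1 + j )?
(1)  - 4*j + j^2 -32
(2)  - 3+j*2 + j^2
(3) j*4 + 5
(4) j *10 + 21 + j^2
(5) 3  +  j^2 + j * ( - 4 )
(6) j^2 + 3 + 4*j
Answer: 6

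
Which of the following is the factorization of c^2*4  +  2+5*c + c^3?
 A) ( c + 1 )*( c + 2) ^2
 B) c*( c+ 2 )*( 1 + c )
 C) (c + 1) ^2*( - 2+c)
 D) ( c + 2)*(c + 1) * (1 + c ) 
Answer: D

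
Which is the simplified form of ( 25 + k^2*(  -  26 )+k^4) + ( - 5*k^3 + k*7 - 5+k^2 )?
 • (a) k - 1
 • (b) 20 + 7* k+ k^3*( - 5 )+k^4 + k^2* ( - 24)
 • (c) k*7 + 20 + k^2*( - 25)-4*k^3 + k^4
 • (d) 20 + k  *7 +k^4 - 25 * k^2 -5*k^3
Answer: d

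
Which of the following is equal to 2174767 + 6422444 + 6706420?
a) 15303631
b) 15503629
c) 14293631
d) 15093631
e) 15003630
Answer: a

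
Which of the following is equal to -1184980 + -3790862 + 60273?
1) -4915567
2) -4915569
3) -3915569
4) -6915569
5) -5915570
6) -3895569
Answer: 2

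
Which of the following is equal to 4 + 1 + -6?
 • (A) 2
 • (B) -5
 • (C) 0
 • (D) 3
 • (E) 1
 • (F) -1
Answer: F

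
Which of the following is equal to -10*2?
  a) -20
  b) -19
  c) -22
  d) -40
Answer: a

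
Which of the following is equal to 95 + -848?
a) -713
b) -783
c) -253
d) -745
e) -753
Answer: e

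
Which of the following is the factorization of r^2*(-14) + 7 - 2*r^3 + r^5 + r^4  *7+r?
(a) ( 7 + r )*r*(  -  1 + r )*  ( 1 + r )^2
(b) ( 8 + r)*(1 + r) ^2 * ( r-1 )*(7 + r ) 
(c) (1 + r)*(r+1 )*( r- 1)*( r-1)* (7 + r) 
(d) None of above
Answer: c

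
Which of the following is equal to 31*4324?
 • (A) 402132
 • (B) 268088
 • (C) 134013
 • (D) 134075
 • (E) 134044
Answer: E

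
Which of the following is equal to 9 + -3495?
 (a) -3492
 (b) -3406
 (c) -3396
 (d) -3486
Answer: d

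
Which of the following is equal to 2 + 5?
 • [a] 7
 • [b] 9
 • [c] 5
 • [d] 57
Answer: a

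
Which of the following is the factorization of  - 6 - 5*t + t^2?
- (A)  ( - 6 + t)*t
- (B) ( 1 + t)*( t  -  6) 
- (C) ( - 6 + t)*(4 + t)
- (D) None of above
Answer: B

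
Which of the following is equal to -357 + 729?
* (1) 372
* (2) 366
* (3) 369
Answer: 1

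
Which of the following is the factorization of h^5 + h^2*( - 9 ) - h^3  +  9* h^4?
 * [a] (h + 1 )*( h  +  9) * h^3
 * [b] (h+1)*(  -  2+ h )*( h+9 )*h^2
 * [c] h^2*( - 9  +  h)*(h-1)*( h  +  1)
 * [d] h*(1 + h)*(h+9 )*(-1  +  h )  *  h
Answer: d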